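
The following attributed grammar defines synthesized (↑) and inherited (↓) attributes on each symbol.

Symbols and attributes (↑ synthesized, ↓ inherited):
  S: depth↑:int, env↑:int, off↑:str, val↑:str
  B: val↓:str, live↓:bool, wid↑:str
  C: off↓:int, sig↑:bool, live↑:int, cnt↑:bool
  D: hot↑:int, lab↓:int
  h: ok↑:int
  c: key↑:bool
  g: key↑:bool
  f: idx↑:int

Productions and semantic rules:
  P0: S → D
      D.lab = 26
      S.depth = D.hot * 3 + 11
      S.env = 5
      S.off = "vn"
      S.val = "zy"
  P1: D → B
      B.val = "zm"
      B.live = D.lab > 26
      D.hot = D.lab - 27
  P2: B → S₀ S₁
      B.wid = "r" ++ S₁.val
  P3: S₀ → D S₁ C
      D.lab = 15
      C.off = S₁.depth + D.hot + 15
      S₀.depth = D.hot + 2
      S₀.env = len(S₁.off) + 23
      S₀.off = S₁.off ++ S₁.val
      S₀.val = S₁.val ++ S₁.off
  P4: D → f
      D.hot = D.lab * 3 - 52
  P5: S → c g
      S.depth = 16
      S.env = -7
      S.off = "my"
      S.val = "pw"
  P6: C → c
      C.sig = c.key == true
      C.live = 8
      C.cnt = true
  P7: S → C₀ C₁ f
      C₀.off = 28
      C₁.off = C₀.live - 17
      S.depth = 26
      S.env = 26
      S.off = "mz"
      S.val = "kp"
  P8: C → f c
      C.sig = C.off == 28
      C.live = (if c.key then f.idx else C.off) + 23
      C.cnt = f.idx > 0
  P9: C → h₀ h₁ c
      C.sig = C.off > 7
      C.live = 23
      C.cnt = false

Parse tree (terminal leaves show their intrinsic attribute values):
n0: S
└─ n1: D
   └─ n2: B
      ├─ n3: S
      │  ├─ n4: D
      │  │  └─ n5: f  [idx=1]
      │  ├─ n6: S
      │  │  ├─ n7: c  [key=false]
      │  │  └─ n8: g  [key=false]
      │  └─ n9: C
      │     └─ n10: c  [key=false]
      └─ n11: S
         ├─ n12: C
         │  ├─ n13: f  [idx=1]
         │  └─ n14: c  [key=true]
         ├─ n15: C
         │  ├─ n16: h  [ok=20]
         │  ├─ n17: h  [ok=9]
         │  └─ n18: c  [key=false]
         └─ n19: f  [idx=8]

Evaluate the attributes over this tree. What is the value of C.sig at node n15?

false

1. n1.lab = 26  [26]
2. n2.val = "zm"  ["zm"]
3. n2.live = false  [D.lab > 26]
4. n4.lab = 15  [15]
5. n5.idx = 1  [terminal]
6. n4.hot = -7  [D.lab * 3 - 52]
7. n7.key = false  [terminal]
8. n8.key = false  [terminal]
9. n6.depth = 16  [16]
10. n6.env = -7  [-7]
11. n6.off = "my"  ["my"]
12. n6.val = "pw"  ["pw"]
13. n9.off = 24  [S₁.depth + D.hot + 15]
14. n10.key = false  [terminal]
15. n9.sig = false  [c.key == true]
16. n9.live = 8  [8]
17. n9.cnt = true  [true]
18. n3.depth = -5  [D.hot + 2]
19. n3.env = 25  [len(S₁.off) + 23]
20. n3.off = "mypw"  [S₁.off ++ S₁.val]
21. n3.val = "pwmy"  [S₁.val ++ S₁.off]
22. n12.off = 28  [28]
23. n13.idx = 1  [terminal]
24. n14.key = true  [terminal]
25. n12.sig = true  [C.off == 28]
26. n12.live = 24  [(if c.key then f.idx else C.off) + 23]
27. n12.cnt = true  [f.idx > 0]
28. n15.off = 7  [C₀.live - 17]
29. n16.ok = 20  [terminal]
30. n17.ok = 9  [terminal]
31. n18.key = false  [terminal]
32. n15.sig = false  [C.off > 7]
33. n15.live = 23  [23]
34. n15.cnt = false  [false]
35. n19.idx = 8  [terminal]
36. n11.depth = 26  [26]
37. n11.env = 26  [26]
38. n11.off = "mz"  ["mz"]
39. n11.val = "kp"  ["kp"]
40. n2.wid = "rkp"  ["r" ++ S₁.val]
41. n1.hot = -1  [D.lab - 27]
42. n0.depth = 8  [D.hot * 3 + 11]
43. n0.env = 5  [5]
44. n0.off = "vn"  ["vn"]
45. n0.val = "zy"  ["zy"]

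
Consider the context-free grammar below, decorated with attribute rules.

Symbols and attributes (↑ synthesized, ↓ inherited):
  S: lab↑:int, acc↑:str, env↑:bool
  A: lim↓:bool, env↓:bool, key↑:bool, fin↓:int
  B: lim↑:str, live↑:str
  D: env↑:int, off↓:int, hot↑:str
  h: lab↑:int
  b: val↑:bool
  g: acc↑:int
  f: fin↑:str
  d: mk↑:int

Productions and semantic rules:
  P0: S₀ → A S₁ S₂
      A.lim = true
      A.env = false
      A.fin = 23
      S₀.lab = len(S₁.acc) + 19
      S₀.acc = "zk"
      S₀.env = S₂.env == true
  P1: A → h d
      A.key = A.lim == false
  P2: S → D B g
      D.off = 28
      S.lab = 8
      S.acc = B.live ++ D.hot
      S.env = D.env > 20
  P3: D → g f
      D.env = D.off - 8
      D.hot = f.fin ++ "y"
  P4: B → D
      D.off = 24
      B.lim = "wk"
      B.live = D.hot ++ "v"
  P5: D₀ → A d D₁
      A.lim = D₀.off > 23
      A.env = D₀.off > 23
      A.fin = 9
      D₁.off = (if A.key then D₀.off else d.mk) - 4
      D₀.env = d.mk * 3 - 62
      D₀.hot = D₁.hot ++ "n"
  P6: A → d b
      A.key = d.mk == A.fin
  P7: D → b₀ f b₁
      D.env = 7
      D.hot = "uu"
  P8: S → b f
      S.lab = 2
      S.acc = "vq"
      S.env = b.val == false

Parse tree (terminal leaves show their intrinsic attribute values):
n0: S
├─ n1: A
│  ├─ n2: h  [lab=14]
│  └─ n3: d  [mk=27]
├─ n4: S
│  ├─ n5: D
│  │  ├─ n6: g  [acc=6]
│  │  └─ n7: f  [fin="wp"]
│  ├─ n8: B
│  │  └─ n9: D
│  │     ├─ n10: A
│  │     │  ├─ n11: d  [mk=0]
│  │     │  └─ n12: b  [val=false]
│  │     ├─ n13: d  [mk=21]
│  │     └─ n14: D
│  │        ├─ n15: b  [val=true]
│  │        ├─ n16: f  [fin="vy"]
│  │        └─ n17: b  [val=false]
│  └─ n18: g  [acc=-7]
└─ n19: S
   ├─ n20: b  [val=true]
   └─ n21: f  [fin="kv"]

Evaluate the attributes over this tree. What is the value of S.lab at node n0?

26

1. n1.lim = true  [true]
2. n1.env = false  [false]
3. n1.fin = 23  [23]
4. n2.lab = 14  [terminal]
5. n3.mk = 27  [terminal]
6. n1.key = false  [A.lim == false]
7. n5.off = 28  [28]
8. n6.acc = 6  [terminal]
9. n7.fin = "wp"  [terminal]
10. n5.env = 20  [D.off - 8]
11. n5.hot = "wpy"  [f.fin ++ "y"]
12. n9.off = 24  [24]
13. n10.lim = true  [D₀.off > 23]
14. n10.env = true  [D₀.off > 23]
15. n10.fin = 9  [9]
16. n11.mk = 0  [terminal]
17. n12.val = false  [terminal]
18. n10.key = false  [d.mk == A.fin]
19. n13.mk = 21  [terminal]
20. n14.off = 17  [(if A.key then D₀.off else d.mk) - 4]
21. n15.val = true  [terminal]
22. n16.fin = "vy"  [terminal]
23. n17.val = false  [terminal]
24. n14.env = 7  [7]
25. n14.hot = "uu"  ["uu"]
26. n9.env = 1  [d.mk * 3 - 62]
27. n9.hot = "uun"  [D₁.hot ++ "n"]
28. n8.lim = "wk"  ["wk"]
29. n8.live = "uunv"  [D.hot ++ "v"]
30. n18.acc = -7  [terminal]
31. n4.lab = 8  [8]
32. n4.acc = "uunvwpy"  [B.live ++ D.hot]
33. n4.env = false  [D.env > 20]
34. n20.val = true  [terminal]
35. n21.fin = "kv"  [terminal]
36. n19.lab = 2  [2]
37. n19.acc = "vq"  ["vq"]
38. n19.env = false  [b.val == false]
39. n0.lab = 26  [len(S₁.acc) + 19]
40. n0.acc = "zk"  ["zk"]
41. n0.env = false  [S₂.env == true]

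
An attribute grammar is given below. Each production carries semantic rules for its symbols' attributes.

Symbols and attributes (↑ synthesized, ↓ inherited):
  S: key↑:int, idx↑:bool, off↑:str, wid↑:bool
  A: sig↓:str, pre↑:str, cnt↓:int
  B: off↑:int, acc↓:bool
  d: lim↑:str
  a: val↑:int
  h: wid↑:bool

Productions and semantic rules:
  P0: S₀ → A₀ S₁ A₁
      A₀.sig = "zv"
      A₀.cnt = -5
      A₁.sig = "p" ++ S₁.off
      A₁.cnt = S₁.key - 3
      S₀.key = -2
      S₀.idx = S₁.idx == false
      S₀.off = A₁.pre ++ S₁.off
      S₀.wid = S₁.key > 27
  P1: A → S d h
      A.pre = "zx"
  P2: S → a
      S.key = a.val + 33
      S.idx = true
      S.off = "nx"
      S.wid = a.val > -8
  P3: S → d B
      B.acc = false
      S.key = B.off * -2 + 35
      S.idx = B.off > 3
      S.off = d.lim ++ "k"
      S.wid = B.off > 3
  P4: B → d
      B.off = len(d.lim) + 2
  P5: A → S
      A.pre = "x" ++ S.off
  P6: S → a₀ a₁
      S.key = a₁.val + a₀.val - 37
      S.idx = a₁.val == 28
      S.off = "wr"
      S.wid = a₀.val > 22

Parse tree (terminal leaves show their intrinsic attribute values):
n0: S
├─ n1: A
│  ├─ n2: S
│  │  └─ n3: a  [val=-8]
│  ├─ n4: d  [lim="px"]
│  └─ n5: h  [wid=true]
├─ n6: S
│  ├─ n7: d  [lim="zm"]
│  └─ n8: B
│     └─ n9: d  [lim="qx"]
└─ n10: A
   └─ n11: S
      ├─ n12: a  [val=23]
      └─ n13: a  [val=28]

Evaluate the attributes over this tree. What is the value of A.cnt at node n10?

1. n1.sig = "zv"  ["zv"]
2. n1.cnt = -5  [-5]
3. n3.val = -8  [terminal]
4. n2.key = 25  [a.val + 33]
5. n2.idx = true  [true]
6. n2.off = "nx"  ["nx"]
7. n2.wid = false  [a.val > -8]
8. n4.lim = "px"  [terminal]
9. n5.wid = true  [terminal]
10. n1.pre = "zx"  ["zx"]
11. n7.lim = "zm"  [terminal]
12. n8.acc = false  [false]
13. n9.lim = "qx"  [terminal]
14. n8.off = 4  [len(d.lim) + 2]
15. n6.key = 27  [B.off * -2 + 35]
16. n6.idx = true  [B.off > 3]
17. n6.off = "zmk"  [d.lim ++ "k"]
18. n6.wid = true  [B.off > 3]
19. n10.sig = "pzmk"  ["p" ++ S₁.off]
20. n10.cnt = 24  [S₁.key - 3]
21. n12.val = 23  [terminal]
22. n13.val = 28  [terminal]
23. n11.key = 14  [a₁.val + a₀.val - 37]
24. n11.idx = true  [a₁.val == 28]
25. n11.off = "wr"  ["wr"]
26. n11.wid = true  [a₀.val > 22]
27. n10.pre = "xwr"  ["x" ++ S.off]
28. n0.key = -2  [-2]
29. n0.idx = false  [S₁.idx == false]
30. n0.off = "xwrzmk"  [A₁.pre ++ S₁.off]
31. n0.wid = false  [S₁.key > 27]

24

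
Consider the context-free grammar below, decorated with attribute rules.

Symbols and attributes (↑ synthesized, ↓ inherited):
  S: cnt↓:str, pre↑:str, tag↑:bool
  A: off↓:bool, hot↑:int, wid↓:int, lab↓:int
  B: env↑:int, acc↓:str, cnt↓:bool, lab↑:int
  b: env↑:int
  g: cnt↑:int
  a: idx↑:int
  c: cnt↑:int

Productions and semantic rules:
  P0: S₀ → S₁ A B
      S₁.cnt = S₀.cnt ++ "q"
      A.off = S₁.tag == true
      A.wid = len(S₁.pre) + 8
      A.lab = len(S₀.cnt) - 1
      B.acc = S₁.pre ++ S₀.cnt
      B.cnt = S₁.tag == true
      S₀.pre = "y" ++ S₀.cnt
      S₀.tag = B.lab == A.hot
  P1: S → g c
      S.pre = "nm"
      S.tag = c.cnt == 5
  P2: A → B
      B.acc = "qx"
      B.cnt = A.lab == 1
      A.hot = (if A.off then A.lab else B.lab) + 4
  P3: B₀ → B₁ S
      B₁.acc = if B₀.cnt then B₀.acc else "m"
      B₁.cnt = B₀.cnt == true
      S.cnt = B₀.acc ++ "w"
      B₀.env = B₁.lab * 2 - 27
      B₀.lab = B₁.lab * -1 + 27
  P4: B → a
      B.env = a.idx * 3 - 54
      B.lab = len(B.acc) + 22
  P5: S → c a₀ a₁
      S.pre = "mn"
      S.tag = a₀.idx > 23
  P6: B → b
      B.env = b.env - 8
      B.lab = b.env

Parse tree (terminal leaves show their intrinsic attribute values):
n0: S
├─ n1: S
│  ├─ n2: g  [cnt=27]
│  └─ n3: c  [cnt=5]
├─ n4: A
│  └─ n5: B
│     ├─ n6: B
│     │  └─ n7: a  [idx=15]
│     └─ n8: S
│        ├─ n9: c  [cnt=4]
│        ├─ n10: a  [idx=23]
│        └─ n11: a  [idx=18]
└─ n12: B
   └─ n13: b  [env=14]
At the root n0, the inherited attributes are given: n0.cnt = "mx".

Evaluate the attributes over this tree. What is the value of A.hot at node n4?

5

1. n0.cnt = "mx"  [given at root]
2. n1.cnt = "mxq"  [S₀.cnt ++ "q"]
3. n2.cnt = 27  [terminal]
4. n3.cnt = 5  [terminal]
5. n1.pre = "nm"  ["nm"]
6. n1.tag = true  [c.cnt == 5]
7. n4.off = true  [S₁.tag == true]
8. n4.wid = 10  [len(S₁.pre) + 8]
9. n4.lab = 1  [len(S₀.cnt) - 1]
10. n5.acc = "qx"  ["qx"]
11. n5.cnt = true  [A.lab == 1]
12. n6.acc = "qx"  [if B₀.cnt then B₀.acc else "m"]
13. n6.cnt = true  [B₀.cnt == true]
14. n7.idx = 15  [terminal]
15. n6.env = -9  [a.idx * 3 - 54]
16. n6.lab = 24  [len(B.acc) + 22]
17. n8.cnt = "qxw"  [B₀.acc ++ "w"]
18. n9.cnt = 4  [terminal]
19. n10.idx = 23  [terminal]
20. n11.idx = 18  [terminal]
21. n8.pre = "mn"  ["mn"]
22. n8.tag = false  [a₀.idx > 23]
23. n5.env = 21  [B₁.lab * 2 - 27]
24. n5.lab = 3  [B₁.lab * -1 + 27]
25. n4.hot = 5  [(if A.off then A.lab else B.lab) + 4]
26. n12.acc = "nmmx"  [S₁.pre ++ S₀.cnt]
27. n12.cnt = true  [S₁.tag == true]
28. n13.env = 14  [terminal]
29. n12.env = 6  [b.env - 8]
30. n12.lab = 14  [b.env]
31. n0.pre = "ymx"  ["y" ++ S₀.cnt]
32. n0.tag = false  [B.lab == A.hot]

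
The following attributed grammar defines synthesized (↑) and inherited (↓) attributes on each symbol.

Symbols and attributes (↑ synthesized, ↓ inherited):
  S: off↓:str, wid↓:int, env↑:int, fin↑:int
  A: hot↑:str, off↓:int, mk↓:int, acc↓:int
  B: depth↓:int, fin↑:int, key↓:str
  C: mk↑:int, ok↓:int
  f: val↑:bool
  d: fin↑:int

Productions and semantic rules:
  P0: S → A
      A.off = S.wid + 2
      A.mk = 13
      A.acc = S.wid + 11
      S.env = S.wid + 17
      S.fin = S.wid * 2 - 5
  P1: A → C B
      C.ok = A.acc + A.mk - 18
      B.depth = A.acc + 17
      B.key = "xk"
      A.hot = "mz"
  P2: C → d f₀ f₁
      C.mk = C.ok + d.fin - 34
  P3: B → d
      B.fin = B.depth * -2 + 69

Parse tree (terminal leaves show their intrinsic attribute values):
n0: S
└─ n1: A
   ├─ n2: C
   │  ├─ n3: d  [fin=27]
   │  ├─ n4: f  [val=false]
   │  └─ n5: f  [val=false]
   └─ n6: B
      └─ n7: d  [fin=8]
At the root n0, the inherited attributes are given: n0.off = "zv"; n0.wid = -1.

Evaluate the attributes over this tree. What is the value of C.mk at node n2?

-2

1. n0.off = "zv"  [given at root]
2. n0.wid = -1  [given at root]
3. n1.off = 1  [S.wid + 2]
4. n1.mk = 13  [13]
5. n1.acc = 10  [S.wid + 11]
6. n2.ok = 5  [A.acc + A.mk - 18]
7. n3.fin = 27  [terminal]
8. n4.val = false  [terminal]
9. n5.val = false  [terminal]
10. n2.mk = -2  [C.ok + d.fin - 34]
11. n6.depth = 27  [A.acc + 17]
12. n6.key = "xk"  ["xk"]
13. n7.fin = 8  [terminal]
14. n6.fin = 15  [B.depth * -2 + 69]
15. n1.hot = "mz"  ["mz"]
16. n0.env = 16  [S.wid + 17]
17. n0.fin = -7  [S.wid * 2 - 5]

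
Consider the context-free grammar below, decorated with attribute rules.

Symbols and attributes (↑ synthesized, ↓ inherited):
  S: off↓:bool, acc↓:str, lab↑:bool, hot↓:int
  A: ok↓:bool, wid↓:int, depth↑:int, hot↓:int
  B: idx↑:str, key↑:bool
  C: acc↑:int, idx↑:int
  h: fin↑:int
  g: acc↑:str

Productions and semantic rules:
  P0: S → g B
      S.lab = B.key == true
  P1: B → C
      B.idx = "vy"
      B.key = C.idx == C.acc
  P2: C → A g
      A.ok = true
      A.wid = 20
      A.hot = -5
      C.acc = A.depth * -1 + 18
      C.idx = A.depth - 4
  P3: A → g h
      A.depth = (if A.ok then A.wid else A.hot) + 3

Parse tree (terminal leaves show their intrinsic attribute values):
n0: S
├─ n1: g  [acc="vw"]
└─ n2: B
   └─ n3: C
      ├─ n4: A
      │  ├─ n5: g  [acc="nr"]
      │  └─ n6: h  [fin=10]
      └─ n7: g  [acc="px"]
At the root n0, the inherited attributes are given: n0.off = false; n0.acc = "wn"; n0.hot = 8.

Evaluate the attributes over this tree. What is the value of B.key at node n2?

1. n0.off = false  [given at root]
2. n0.acc = "wn"  [given at root]
3. n0.hot = 8  [given at root]
4. n1.acc = "vw"  [terminal]
5. n4.ok = true  [true]
6. n4.wid = 20  [20]
7. n4.hot = -5  [-5]
8. n5.acc = "nr"  [terminal]
9. n6.fin = 10  [terminal]
10. n4.depth = 23  [(if A.ok then A.wid else A.hot) + 3]
11. n7.acc = "px"  [terminal]
12. n3.acc = -5  [A.depth * -1 + 18]
13. n3.idx = 19  [A.depth - 4]
14. n2.idx = "vy"  ["vy"]
15. n2.key = false  [C.idx == C.acc]
16. n0.lab = false  [B.key == true]

false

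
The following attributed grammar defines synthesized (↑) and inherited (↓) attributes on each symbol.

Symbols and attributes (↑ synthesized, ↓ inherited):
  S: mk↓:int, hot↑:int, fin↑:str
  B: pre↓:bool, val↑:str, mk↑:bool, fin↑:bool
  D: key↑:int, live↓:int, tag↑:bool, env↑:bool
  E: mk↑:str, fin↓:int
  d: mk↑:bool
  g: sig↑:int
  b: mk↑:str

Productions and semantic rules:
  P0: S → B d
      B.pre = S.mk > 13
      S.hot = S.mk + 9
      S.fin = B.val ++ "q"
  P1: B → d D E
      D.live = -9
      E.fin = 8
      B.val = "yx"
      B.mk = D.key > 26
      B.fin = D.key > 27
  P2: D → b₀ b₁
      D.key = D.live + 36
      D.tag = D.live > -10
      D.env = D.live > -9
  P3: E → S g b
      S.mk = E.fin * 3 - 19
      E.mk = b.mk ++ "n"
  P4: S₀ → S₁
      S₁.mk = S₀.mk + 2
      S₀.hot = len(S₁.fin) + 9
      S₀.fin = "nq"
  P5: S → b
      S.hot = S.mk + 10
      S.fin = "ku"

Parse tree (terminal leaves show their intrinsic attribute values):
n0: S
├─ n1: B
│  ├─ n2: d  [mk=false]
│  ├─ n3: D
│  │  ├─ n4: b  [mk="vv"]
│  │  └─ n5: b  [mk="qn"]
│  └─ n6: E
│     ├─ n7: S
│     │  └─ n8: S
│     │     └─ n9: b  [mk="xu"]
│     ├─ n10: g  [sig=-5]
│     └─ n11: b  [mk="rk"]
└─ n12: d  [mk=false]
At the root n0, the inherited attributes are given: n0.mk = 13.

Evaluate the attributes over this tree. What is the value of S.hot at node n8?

17

1. n0.mk = 13  [given at root]
2. n1.pre = false  [S.mk > 13]
3. n2.mk = false  [terminal]
4. n3.live = -9  [-9]
5. n4.mk = "vv"  [terminal]
6. n5.mk = "qn"  [terminal]
7. n3.key = 27  [D.live + 36]
8. n3.tag = true  [D.live > -10]
9. n3.env = false  [D.live > -9]
10. n6.fin = 8  [8]
11. n7.mk = 5  [E.fin * 3 - 19]
12. n8.mk = 7  [S₀.mk + 2]
13. n9.mk = "xu"  [terminal]
14. n8.hot = 17  [S.mk + 10]
15. n8.fin = "ku"  ["ku"]
16. n7.hot = 11  [len(S₁.fin) + 9]
17. n7.fin = "nq"  ["nq"]
18. n10.sig = -5  [terminal]
19. n11.mk = "rk"  [terminal]
20. n6.mk = "rkn"  [b.mk ++ "n"]
21. n1.val = "yx"  ["yx"]
22. n1.mk = true  [D.key > 26]
23. n1.fin = false  [D.key > 27]
24. n12.mk = false  [terminal]
25. n0.hot = 22  [S.mk + 9]
26. n0.fin = "yxq"  [B.val ++ "q"]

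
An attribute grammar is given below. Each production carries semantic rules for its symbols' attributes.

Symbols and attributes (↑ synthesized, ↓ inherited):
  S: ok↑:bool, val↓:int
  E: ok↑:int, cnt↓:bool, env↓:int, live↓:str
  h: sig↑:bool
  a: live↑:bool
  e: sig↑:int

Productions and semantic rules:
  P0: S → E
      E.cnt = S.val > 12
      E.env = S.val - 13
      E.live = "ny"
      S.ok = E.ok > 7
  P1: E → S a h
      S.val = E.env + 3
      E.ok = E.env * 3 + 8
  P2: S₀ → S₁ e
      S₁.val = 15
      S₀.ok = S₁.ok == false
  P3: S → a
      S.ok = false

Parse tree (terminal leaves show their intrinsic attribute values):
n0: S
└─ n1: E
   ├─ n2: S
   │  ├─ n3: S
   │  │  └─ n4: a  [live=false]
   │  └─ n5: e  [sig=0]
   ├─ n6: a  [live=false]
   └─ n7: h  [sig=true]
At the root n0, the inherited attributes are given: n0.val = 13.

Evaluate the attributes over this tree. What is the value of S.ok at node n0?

1. n0.val = 13  [given at root]
2. n1.cnt = true  [S.val > 12]
3. n1.env = 0  [S.val - 13]
4. n1.live = "ny"  ["ny"]
5. n2.val = 3  [E.env + 3]
6. n3.val = 15  [15]
7. n4.live = false  [terminal]
8. n3.ok = false  [false]
9. n5.sig = 0  [terminal]
10. n2.ok = true  [S₁.ok == false]
11. n6.live = false  [terminal]
12. n7.sig = true  [terminal]
13. n1.ok = 8  [E.env * 3 + 8]
14. n0.ok = true  [E.ok > 7]

true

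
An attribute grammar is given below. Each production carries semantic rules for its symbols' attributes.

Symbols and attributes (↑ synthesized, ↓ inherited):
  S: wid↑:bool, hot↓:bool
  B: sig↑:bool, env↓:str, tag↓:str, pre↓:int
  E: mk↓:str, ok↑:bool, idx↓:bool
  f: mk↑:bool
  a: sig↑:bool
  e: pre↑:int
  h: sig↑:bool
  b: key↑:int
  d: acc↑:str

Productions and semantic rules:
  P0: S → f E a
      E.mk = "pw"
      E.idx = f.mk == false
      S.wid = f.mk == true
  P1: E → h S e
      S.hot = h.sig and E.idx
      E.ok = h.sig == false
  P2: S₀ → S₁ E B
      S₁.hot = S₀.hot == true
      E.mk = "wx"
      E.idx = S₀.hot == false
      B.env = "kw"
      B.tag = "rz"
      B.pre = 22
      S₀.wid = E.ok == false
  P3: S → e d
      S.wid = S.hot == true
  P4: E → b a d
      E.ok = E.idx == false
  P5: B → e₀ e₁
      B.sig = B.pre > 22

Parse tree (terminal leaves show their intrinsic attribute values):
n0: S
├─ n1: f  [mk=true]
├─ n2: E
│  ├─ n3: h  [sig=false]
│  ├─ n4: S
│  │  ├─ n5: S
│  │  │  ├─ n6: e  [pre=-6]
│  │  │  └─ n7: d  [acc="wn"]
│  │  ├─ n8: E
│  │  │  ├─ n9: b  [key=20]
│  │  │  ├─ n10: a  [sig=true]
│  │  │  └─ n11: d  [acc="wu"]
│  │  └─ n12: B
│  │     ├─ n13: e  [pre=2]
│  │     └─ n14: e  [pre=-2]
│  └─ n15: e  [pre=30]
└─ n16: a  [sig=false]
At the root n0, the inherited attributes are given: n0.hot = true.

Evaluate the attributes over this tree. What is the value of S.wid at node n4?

true

1. n0.hot = true  [given at root]
2. n1.mk = true  [terminal]
3. n2.mk = "pw"  ["pw"]
4. n2.idx = false  [f.mk == false]
5. n3.sig = false  [terminal]
6. n4.hot = false  [h.sig and E.idx]
7. n5.hot = false  [S₀.hot == true]
8. n6.pre = -6  [terminal]
9. n7.acc = "wn"  [terminal]
10. n5.wid = false  [S.hot == true]
11. n8.mk = "wx"  ["wx"]
12. n8.idx = true  [S₀.hot == false]
13. n9.key = 20  [terminal]
14. n10.sig = true  [terminal]
15. n11.acc = "wu"  [terminal]
16. n8.ok = false  [E.idx == false]
17. n12.env = "kw"  ["kw"]
18. n12.tag = "rz"  ["rz"]
19. n12.pre = 22  [22]
20. n13.pre = 2  [terminal]
21. n14.pre = -2  [terminal]
22. n12.sig = false  [B.pre > 22]
23. n4.wid = true  [E.ok == false]
24. n15.pre = 30  [terminal]
25. n2.ok = true  [h.sig == false]
26. n16.sig = false  [terminal]
27. n0.wid = true  [f.mk == true]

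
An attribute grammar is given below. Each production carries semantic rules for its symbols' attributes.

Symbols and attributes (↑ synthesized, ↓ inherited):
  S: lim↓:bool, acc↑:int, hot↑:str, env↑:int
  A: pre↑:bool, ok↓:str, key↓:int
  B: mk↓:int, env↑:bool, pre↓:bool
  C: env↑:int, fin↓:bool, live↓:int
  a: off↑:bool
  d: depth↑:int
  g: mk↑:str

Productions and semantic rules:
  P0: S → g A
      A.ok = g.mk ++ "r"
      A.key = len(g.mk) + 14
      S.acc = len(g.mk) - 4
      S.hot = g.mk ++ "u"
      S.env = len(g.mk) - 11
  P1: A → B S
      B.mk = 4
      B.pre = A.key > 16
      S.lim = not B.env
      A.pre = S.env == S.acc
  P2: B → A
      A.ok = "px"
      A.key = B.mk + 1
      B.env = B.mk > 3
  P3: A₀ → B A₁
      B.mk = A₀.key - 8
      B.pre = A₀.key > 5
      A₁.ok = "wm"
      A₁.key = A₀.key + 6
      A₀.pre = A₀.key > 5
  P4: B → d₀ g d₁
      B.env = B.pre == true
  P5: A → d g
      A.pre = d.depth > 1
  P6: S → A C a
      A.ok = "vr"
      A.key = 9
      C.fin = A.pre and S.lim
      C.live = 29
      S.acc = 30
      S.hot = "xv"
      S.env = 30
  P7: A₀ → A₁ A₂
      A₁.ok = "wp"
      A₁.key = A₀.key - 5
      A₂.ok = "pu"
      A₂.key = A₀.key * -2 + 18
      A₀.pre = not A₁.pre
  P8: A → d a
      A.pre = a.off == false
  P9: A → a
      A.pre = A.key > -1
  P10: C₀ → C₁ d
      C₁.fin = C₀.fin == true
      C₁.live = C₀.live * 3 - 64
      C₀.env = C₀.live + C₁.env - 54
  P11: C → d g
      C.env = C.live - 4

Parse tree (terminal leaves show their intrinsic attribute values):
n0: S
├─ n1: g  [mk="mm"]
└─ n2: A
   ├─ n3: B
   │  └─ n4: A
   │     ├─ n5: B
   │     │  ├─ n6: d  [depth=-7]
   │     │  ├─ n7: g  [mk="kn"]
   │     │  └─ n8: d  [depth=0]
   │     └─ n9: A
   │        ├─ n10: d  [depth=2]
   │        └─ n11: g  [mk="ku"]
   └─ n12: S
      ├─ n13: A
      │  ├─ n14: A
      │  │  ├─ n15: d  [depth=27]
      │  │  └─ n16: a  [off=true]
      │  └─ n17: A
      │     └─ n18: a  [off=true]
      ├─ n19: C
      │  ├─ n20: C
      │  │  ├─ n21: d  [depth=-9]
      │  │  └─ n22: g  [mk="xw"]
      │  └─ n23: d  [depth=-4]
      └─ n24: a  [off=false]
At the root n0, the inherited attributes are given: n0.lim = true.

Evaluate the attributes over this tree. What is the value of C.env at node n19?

1. n0.lim = true  [given at root]
2. n1.mk = "mm"  [terminal]
3. n2.ok = "mmr"  [g.mk ++ "r"]
4. n2.key = 16  [len(g.mk) + 14]
5. n3.mk = 4  [4]
6. n3.pre = false  [A.key > 16]
7. n4.ok = "px"  ["px"]
8. n4.key = 5  [B.mk + 1]
9. n5.mk = -3  [A₀.key - 8]
10. n5.pre = false  [A₀.key > 5]
11. n6.depth = -7  [terminal]
12. n7.mk = "kn"  [terminal]
13. n8.depth = 0  [terminal]
14. n5.env = false  [B.pre == true]
15. n9.ok = "wm"  ["wm"]
16. n9.key = 11  [A₀.key + 6]
17. n10.depth = 2  [terminal]
18. n11.mk = "ku"  [terminal]
19. n9.pre = true  [d.depth > 1]
20. n4.pre = false  [A₀.key > 5]
21. n3.env = true  [B.mk > 3]
22. n12.lim = false  [not B.env]
23. n13.ok = "vr"  ["vr"]
24. n13.key = 9  [9]
25. n14.ok = "wp"  ["wp"]
26. n14.key = 4  [A₀.key - 5]
27. n15.depth = 27  [terminal]
28. n16.off = true  [terminal]
29. n14.pre = false  [a.off == false]
30. n17.ok = "pu"  ["pu"]
31. n17.key = 0  [A₀.key * -2 + 18]
32. n18.off = true  [terminal]
33. n17.pre = true  [A.key > -1]
34. n13.pre = true  [not A₁.pre]
35. n19.fin = false  [A.pre and S.lim]
36. n19.live = 29  [29]
37. n20.fin = false  [C₀.fin == true]
38. n20.live = 23  [C₀.live * 3 - 64]
39. n21.depth = -9  [terminal]
40. n22.mk = "xw"  [terminal]
41. n20.env = 19  [C.live - 4]
42. n23.depth = -4  [terminal]
43. n19.env = -6  [C₀.live + C₁.env - 54]
44. n24.off = false  [terminal]
45. n12.acc = 30  [30]
46. n12.hot = "xv"  ["xv"]
47. n12.env = 30  [30]
48. n2.pre = true  [S.env == S.acc]
49. n0.acc = -2  [len(g.mk) - 4]
50. n0.hot = "mmu"  [g.mk ++ "u"]
51. n0.env = -9  [len(g.mk) - 11]

-6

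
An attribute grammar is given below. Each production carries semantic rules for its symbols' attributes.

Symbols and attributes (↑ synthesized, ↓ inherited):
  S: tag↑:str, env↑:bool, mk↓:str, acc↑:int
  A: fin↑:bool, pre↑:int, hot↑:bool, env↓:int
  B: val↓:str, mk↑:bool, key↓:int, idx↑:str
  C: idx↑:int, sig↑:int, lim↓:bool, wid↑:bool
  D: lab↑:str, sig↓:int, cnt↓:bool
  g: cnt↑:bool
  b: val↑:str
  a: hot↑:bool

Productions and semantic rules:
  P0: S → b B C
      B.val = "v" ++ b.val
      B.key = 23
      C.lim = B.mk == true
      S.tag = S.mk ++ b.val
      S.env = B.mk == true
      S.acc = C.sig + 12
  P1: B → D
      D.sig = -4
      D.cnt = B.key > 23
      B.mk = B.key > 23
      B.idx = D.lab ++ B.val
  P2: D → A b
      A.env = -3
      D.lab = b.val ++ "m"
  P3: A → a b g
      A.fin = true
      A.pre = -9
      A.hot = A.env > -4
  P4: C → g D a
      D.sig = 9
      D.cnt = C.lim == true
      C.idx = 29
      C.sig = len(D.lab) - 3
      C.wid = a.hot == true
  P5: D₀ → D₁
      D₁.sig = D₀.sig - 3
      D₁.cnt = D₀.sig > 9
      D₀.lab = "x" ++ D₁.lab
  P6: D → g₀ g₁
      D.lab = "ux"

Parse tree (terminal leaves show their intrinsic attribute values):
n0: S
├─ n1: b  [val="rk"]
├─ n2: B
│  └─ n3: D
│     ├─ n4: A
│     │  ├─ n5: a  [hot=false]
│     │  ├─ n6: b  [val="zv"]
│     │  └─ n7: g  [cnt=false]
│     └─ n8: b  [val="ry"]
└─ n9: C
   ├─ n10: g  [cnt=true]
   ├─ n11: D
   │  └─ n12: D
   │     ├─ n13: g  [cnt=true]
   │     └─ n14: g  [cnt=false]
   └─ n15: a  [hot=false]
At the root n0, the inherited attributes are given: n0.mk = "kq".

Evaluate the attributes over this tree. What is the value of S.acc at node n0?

12

1. n0.mk = "kq"  [given at root]
2. n1.val = "rk"  [terminal]
3. n2.val = "vrk"  ["v" ++ b.val]
4. n2.key = 23  [23]
5. n3.sig = -4  [-4]
6. n3.cnt = false  [B.key > 23]
7. n4.env = -3  [-3]
8. n5.hot = false  [terminal]
9. n6.val = "zv"  [terminal]
10. n7.cnt = false  [terminal]
11. n4.fin = true  [true]
12. n4.pre = -9  [-9]
13. n4.hot = true  [A.env > -4]
14. n8.val = "ry"  [terminal]
15. n3.lab = "rym"  [b.val ++ "m"]
16. n2.mk = false  [B.key > 23]
17. n2.idx = "rymvrk"  [D.lab ++ B.val]
18. n9.lim = false  [B.mk == true]
19. n10.cnt = true  [terminal]
20. n11.sig = 9  [9]
21. n11.cnt = false  [C.lim == true]
22. n12.sig = 6  [D₀.sig - 3]
23. n12.cnt = false  [D₀.sig > 9]
24. n13.cnt = true  [terminal]
25. n14.cnt = false  [terminal]
26. n12.lab = "ux"  ["ux"]
27. n11.lab = "xux"  ["x" ++ D₁.lab]
28. n15.hot = false  [terminal]
29. n9.idx = 29  [29]
30. n9.sig = 0  [len(D.lab) - 3]
31. n9.wid = false  [a.hot == true]
32. n0.tag = "kqrk"  [S.mk ++ b.val]
33. n0.env = false  [B.mk == true]
34. n0.acc = 12  [C.sig + 12]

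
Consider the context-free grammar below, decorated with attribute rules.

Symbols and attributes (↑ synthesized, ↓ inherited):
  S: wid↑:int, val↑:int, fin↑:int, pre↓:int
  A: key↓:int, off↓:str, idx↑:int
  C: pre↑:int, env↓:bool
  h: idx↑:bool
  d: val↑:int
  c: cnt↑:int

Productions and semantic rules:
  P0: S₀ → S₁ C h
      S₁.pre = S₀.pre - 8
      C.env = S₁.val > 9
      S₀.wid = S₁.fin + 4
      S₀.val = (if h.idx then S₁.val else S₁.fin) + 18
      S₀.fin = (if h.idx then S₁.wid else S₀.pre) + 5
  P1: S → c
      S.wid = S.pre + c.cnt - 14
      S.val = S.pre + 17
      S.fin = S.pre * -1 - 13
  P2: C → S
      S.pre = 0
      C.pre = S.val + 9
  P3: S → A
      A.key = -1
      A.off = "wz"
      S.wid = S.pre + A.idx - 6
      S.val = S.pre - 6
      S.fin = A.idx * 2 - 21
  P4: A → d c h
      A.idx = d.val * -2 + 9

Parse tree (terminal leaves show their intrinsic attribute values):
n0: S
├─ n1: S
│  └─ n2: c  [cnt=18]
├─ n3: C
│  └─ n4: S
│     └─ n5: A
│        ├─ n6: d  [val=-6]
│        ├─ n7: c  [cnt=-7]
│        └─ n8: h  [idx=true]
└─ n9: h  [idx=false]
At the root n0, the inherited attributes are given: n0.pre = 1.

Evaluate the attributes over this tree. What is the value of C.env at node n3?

true

1. n0.pre = 1  [given at root]
2. n1.pre = -7  [S₀.pre - 8]
3. n2.cnt = 18  [terminal]
4. n1.wid = -3  [S.pre + c.cnt - 14]
5. n1.val = 10  [S.pre + 17]
6. n1.fin = -6  [S.pre * -1 - 13]
7. n3.env = true  [S₁.val > 9]
8. n4.pre = 0  [0]
9. n5.key = -1  [-1]
10. n5.off = "wz"  ["wz"]
11. n6.val = -6  [terminal]
12. n7.cnt = -7  [terminal]
13. n8.idx = true  [terminal]
14. n5.idx = 21  [d.val * -2 + 9]
15. n4.wid = 15  [S.pre + A.idx - 6]
16. n4.val = -6  [S.pre - 6]
17. n4.fin = 21  [A.idx * 2 - 21]
18. n3.pre = 3  [S.val + 9]
19. n9.idx = false  [terminal]
20. n0.wid = -2  [S₁.fin + 4]
21. n0.val = 12  [(if h.idx then S₁.val else S₁.fin) + 18]
22. n0.fin = 6  [(if h.idx then S₁.wid else S₀.pre) + 5]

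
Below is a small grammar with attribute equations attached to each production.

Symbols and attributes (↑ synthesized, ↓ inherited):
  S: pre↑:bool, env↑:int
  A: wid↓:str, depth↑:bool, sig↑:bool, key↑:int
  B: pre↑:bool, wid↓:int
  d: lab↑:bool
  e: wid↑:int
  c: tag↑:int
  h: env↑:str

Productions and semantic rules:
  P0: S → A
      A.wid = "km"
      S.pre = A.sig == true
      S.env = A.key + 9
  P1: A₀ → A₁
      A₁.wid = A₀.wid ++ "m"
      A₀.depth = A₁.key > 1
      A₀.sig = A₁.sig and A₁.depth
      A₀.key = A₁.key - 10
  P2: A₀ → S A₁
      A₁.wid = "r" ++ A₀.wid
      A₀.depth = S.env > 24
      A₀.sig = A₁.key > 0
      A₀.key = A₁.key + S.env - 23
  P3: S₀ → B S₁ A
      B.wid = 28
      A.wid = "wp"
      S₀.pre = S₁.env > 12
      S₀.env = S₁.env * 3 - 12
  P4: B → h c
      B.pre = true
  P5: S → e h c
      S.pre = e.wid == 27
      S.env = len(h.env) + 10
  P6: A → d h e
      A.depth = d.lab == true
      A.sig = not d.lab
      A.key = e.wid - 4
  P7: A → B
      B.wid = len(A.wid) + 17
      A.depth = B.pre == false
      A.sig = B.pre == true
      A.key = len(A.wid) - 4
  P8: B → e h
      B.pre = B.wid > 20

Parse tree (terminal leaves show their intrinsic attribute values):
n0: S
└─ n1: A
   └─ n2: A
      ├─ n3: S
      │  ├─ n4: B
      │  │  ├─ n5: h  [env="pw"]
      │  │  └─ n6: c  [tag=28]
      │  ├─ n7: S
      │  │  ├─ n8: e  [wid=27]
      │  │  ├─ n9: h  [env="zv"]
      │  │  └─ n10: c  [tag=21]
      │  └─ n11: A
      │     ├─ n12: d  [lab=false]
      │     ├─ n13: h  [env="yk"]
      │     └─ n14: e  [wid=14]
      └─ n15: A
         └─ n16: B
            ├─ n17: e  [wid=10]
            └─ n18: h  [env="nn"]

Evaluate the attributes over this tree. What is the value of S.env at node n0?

0

1. n1.wid = "km"  ["km"]
2. n2.wid = "kmm"  [A₀.wid ++ "m"]
3. n4.wid = 28  [28]
4. n5.env = "pw"  [terminal]
5. n6.tag = 28  [terminal]
6. n4.pre = true  [true]
7. n8.wid = 27  [terminal]
8. n9.env = "zv"  [terminal]
9. n10.tag = 21  [terminal]
10. n7.pre = true  [e.wid == 27]
11. n7.env = 12  [len(h.env) + 10]
12. n11.wid = "wp"  ["wp"]
13. n12.lab = false  [terminal]
14. n13.env = "yk"  [terminal]
15. n14.wid = 14  [terminal]
16. n11.depth = false  [d.lab == true]
17. n11.sig = true  [not d.lab]
18. n11.key = 10  [e.wid - 4]
19. n3.pre = false  [S₁.env > 12]
20. n3.env = 24  [S₁.env * 3 - 12]
21. n15.wid = "rkmm"  ["r" ++ A₀.wid]
22. n16.wid = 21  [len(A.wid) + 17]
23. n17.wid = 10  [terminal]
24. n18.env = "nn"  [terminal]
25. n16.pre = true  [B.wid > 20]
26. n15.depth = false  [B.pre == false]
27. n15.sig = true  [B.pre == true]
28. n15.key = 0  [len(A.wid) - 4]
29. n2.depth = false  [S.env > 24]
30. n2.sig = false  [A₁.key > 0]
31. n2.key = 1  [A₁.key + S.env - 23]
32. n1.depth = false  [A₁.key > 1]
33. n1.sig = false  [A₁.sig and A₁.depth]
34. n1.key = -9  [A₁.key - 10]
35. n0.pre = false  [A.sig == true]
36. n0.env = 0  [A.key + 9]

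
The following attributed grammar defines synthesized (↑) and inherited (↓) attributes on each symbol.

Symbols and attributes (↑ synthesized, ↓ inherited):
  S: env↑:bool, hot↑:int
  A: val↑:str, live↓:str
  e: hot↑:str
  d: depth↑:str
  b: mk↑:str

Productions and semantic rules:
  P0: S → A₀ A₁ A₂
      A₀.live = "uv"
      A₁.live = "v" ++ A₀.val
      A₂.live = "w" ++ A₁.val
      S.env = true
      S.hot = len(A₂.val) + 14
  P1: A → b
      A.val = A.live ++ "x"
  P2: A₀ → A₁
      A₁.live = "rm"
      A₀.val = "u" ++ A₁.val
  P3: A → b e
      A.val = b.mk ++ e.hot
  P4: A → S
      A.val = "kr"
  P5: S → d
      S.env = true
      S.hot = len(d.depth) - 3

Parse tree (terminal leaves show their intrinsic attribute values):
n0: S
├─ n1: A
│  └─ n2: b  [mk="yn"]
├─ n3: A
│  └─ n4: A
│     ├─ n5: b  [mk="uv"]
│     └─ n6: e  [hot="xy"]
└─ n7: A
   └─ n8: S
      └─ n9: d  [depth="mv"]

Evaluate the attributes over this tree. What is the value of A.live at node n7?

1. n1.live = "uv"  ["uv"]
2. n2.mk = "yn"  [terminal]
3. n1.val = "uvx"  [A.live ++ "x"]
4. n3.live = "vuvx"  ["v" ++ A₀.val]
5. n4.live = "rm"  ["rm"]
6. n5.mk = "uv"  [terminal]
7. n6.hot = "xy"  [terminal]
8. n4.val = "uvxy"  [b.mk ++ e.hot]
9. n3.val = "uuvxy"  ["u" ++ A₁.val]
10. n7.live = "wuuvxy"  ["w" ++ A₁.val]
11. n9.depth = "mv"  [terminal]
12. n8.env = true  [true]
13. n8.hot = -1  [len(d.depth) - 3]
14. n7.val = "kr"  ["kr"]
15. n0.env = true  [true]
16. n0.hot = 16  [len(A₂.val) + 14]

"wuuvxy"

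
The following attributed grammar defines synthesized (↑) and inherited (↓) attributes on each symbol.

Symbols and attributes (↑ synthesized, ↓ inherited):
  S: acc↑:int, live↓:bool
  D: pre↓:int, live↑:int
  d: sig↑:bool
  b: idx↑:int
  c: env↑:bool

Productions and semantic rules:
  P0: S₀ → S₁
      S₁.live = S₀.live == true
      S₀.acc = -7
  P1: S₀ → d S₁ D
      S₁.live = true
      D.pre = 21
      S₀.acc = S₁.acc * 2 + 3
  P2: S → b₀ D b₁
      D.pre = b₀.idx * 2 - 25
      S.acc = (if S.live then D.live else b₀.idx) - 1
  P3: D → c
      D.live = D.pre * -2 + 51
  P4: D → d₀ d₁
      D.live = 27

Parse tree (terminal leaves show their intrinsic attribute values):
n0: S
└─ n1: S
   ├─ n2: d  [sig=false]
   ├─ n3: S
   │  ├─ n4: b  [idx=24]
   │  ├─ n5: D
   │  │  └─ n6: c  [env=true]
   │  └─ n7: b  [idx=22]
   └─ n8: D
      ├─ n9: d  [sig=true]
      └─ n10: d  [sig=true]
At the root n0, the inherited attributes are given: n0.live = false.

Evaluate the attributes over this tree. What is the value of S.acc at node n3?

4

1. n0.live = false  [given at root]
2. n1.live = false  [S₀.live == true]
3. n2.sig = false  [terminal]
4. n3.live = true  [true]
5. n4.idx = 24  [terminal]
6. n5.pre = 23  [b₀.idx * 2 - 25]
7. n6.env = true  [terminal]
8. n5.live = 5  [D.pre * -2 + 51]
9. n7.idx = 22  [terminal]
10. n3.acc = 4  [(if S.live then D.live else b₀.idx) - 1]
11. n8.pre = 21  [21]
12. n9.sig = true  [terminal]
13. n10.sig = true  [terminal]
14. n8.live = 27  [27]
15. n1.acc = 11  [S₁.acc * 2 + 3]
16. n0.acc = -7  [-7]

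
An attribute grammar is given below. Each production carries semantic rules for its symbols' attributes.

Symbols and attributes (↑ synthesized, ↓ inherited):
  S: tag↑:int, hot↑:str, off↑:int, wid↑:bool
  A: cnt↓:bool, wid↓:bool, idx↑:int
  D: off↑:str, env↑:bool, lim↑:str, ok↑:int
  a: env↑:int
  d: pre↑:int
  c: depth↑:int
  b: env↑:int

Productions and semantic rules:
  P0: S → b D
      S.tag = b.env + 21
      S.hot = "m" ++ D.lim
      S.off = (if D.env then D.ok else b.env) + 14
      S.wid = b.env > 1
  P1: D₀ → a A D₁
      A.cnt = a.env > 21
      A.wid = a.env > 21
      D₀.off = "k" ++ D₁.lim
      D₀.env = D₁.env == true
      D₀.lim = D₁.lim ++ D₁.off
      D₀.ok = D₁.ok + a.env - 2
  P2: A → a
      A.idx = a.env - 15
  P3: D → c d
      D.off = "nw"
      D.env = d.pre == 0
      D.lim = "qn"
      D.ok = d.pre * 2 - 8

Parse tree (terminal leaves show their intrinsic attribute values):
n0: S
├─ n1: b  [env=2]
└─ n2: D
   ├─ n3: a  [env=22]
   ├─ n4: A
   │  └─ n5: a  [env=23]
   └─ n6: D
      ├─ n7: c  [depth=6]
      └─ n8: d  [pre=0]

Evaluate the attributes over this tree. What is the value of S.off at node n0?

1. n1.env = 2  [terminal]
2. n3.env = 22  [terminal]
3. n4.cnt = true  [a.env > 21]
4. n4.wid = true  [a.env > 21]
5. n5.env = 23  [terminal]
6. n4.idx = 8  [a.env - 15]
7. n7.depth = 6  [terminal]
8. n8.pre = 0  [terminal]
9. n6.off = "nw"  ["nw"]
10. n6.env = true  [d.pre == 0]
11. n6.lim = "qn"  ["qn"]
12. n6.ok = -8  [d.pre * 2 - 8]
13. n2.off = "kqn"  ["k" ++ D₁.lim]
14. n2.env = true  [D₁.env == true]
15. n2.lim = "qnnw"  [D₁.lim ++ D₁.off]
16. n2.ok = 12  [D₁.ok + a.env - 2]
17. n0.tag = 23  [b.env + 21]
18. n0.hot = "mqnnw"  ["m" ++ D.lim]
19. n0.off = 26  [(if D.env then D.ok else b.env) + 14]
20. n0.wid = true  [b.env > 1]

26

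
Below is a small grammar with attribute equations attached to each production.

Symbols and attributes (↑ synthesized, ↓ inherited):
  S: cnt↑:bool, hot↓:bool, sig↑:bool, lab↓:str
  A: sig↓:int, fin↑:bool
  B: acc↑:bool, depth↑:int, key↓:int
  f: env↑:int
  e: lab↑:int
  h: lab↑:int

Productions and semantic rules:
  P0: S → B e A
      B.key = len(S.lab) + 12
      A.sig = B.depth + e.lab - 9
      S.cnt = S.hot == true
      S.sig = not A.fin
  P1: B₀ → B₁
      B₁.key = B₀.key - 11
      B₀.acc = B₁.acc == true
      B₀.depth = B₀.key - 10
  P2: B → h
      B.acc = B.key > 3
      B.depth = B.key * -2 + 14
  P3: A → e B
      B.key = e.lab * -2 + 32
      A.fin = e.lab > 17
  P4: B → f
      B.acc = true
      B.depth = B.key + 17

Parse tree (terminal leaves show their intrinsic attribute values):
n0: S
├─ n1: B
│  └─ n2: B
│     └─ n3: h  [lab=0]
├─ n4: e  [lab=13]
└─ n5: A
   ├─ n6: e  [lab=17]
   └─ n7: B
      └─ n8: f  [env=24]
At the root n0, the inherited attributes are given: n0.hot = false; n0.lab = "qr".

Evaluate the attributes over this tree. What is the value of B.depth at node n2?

1. n0.hot = false  [given at root]
2. n0.lab = "qr"  [given at root]
3. n1.key = 14  [len(S.lab) + 12]
4. n2.key = 3  [B₀.key - 11]
5. n3.lab = 0  [terminal]
6. n2.acc = false  [B.key > 3]
7. n2.depth = 8  [B.key * -2 + 14]
8. n1.acc = false  [B₁.acc == true]
9. n1.depth = 4  [B₀.key - 10]
10. n4.lab = 13  [terminal]
11. n5.sig = 8  [B.depth + e.lab - 9]
12. n6.lab = 17  [terminal]
13. n7.key = -2  [e.lab * -2 + 32]
14. n8.env = 24  [terminal]
15. n7.acc = true  [true]
16. n7.depth = 15  [B.key + 17]
17. n5.fin = false  [e.lab > 17]
18. n0.cnt = false  [S.hot == true]
19. n0.sig = true  [not A.fin]

8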